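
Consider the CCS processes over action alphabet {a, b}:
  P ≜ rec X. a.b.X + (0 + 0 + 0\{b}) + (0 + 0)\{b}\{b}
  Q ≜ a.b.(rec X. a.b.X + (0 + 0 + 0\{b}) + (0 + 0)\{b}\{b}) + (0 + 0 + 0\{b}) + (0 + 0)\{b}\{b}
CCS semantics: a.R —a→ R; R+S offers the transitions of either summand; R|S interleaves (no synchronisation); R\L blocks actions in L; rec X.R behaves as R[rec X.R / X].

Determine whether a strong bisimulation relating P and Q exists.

LTS(P): 2 reachable states
  m0 = rec X. a.b.X + (0 + 0 + 0\{b}) + (0 + 0)\{b}\{b} | —a→ m1
  m1 = b.(rec X. a.b.X + (0 + 0 + 0\{b}) + (0 + 0)\{b}\{b}) | —b→ m0
LTS(Q): 3 reachable states
  n0 = a.b.(rec X. a.b.X + (0 + 0 + 0\{b}) + (0 + 0)\{b}\{b}) + (0 + 0 + 0\{b}) + (0 + 0)\{b}\{b} | —a→ n1
  n1 = b.(rec X. a.b.X + (0 + 0 + 0\{b}) + (0 + 0)\{b}\{b}) | —b→ n2
  n2 = rec X. a.b.X + (0 + 0 + 0\{b}) + (0 + 0)\{b}\{b} | —a→ n1
Partition-refinement fixed point:
  B0 = {m0, n0, n2}
  B1 = {m1, n1}
m0 ∈ B0, n0 ∈ B0 → same block

YES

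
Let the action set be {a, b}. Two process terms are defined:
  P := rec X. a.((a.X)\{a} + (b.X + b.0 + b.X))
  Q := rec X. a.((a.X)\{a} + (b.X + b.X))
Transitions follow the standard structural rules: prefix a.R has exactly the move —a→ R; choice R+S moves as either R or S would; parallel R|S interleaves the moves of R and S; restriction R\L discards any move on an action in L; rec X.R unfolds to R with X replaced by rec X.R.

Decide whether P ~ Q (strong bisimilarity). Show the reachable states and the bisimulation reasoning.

Reachable graph of P (3 states):
  s0 = rec X. a.((a.X)\{a} + (b.X + b.0 + b.X)) | --a--▸ s1
  s1 = (a.(rec X. a.((a.X)\{a} + (b.X + b.0 + b.X))))\{a} + (b.(rec X. a.((a.X)\{a} + (b.X + b.0 + b.X))) + b.0 + b.(rec X. a.((a.X)\{a} + (b.X + b.0 + b.X)))) | --b--▸ s0, --b--▸ s2
  s2 = 0 | ·
Reachable graph of Q (2 states):
  t0 = rec X. a.((a.X)\{a} + (b.X + b.X)) | --a--▸ t1
  t1 = (a.(rec X. a.((a.X)\{a} + (b.X + b.X))))\{a} + (b.(rec X. a.((a.X)\{a} + (b.X + b.X))) + b.(rec X. a.((a.X)\{a} + (b.X + b.X)))) | --b--▸ t0
Coarsest stable partition (strong bisimilarity classes):
  B0 = {s0}
  B1 = {s1}
  B2 = {s2}
  B3 = {t0}
  B4 = {t1}
s0 ∈ B0, t0 ∈ B3 → different blocks

NO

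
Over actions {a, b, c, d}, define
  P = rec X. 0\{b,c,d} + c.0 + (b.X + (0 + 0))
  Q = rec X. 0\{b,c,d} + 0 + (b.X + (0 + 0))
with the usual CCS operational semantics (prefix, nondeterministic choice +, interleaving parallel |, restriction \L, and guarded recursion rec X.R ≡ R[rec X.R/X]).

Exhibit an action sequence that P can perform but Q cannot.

LTS(P): 2 reachable states
  u0 = rec X. 0\{b,c,d} + c.0 + (b.X + (0 + 0)) ⊢ --b--▸ u0, --c--▸ u1
  u1 = 0 ⊢ deadlocked
LTS(Q): 1 reachable states
  v0 = rec X. 0\{b,c,d} + 0 + (b.X + (0 + 0)) ⊢ --b--▸ v0
Trace ⟨c⟩ through P, begin at {u0}:
  [1] c ⇒ {u1}
  ✓ P
Trace ⟨c⟩ through Q, begin at {v0}:
  [1] c ⇒ ∅  — Q cannot continue

c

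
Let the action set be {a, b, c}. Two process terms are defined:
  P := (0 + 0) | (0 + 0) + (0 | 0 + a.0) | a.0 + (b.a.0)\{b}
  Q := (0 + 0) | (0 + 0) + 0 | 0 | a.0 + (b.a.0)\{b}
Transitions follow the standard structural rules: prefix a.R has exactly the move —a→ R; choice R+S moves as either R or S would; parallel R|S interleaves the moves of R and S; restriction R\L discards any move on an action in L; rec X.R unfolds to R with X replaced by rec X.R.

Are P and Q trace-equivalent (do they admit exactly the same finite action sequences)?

trace-distinct — witness ⟨aa⟩

Reachable graph of P (4 states):
  p0 = (0 + 0) | (0 + 0) + (0 | 0 + a.0) | a.0 + (b.a.0)\{b} → =a=> p1, =a=> p2
  p1 = (0 | 0 + a.0) | 0 → =a=> p3
  p2 = 0 | a.0 → =a=> p3
  p3 = 0 | 0 → deadlocked
Reachable graph of Q (2 states):
  q0 = (0 + 0) | (0 + 0) + 0 | 0 | a.0 + (b.a.0)\{b} → =a=> q1
  q1 = 0 | 0 | 0 → deadlocked
Run σ = ⟨aa⟩ on P: start {p0}
  step 1 (a): {p1, p2}
  step 2 (a): {p3}
  ✓ P
Run σ = ⟨aa⟩ on Q: start {q0}
  step 1 (a): {q1}
  step 2 (a): no successor for Q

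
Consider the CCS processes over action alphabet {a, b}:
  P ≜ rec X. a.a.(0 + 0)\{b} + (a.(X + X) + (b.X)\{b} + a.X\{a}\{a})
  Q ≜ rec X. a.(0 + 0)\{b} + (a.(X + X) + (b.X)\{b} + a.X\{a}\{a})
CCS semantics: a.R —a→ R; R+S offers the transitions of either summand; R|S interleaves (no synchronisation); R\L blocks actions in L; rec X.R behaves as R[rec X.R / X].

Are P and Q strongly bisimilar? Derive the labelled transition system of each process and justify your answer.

NO

P's transition system — 5 states:
  s0 = rec X. a.a.(0 + 0)\{b} + (a.(X + X) + (b.X)\{b} + a.X\{a}\{a}) | —a→ s1, —a→ s2, —a→ s3
  s1 = (rec X. a.a.(0 + 0)\{b} + (a.(X + X) + (b.X)\{b} + a.X\{a}\{a})) + (rec X. a.a.(0 + 0)\{b} + (a.(X + X) + (b.X)\{b} + a.X\{a}\{a})) | —a→ s1, —a→ s2, —a→ s3
  s2 = (rec X. a.a.(0 + 0)\{b} + (a.(X + X) + (b.X)\{b} + a.X\{a}\{a}))\{a}\{a} | deadlocked
  s3 = a.(0 + 0)\{b} | —a→ s4
  s4 = (0 + 0)\{b} | deadlocked
Q's transition system — 4 states:
  t0 = rec X. a.(0 + 0)\{b} + (a.(X + X) + (b.X)\{b} + a.X\{a}\{a}) | —a→ t1, —a→ t2, —a→ t3
  t1 = (0 + 0)\{b} | deadlocked
  t2 = (rec X. a.(0 + 0)\{b} + (a.(X + X) + (b.X)\{b} + a.X\{a}\{a})) + (rec X. a.(0 + 0)\{b} + (a.(X + X) + (b.X)\{b} + a.X\{a}\{a})) | —a→ t1, —a→ t2, —a→ t3
  t3 = (rec X. a.(0 + 0)\{b} + (a.(X + X) + (b.X)\{b} + a.X\{a}\{a}))\{a}\{a} | deadlocked
Partition-refinement fixed point:
  B0 = {s0, s1}
  B1 = {s2, s4, t1, t3}
  B2 = {s3}
  B3 = {t0, t2}
s0 ∈ B0, t0 ∈ B3 → different blocks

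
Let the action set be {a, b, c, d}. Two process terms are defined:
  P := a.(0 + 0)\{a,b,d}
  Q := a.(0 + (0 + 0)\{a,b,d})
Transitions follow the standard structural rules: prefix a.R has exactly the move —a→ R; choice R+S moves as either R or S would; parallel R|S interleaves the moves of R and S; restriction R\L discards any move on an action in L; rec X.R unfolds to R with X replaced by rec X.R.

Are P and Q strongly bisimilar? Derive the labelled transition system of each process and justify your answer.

bisimilar

P's transition system — 2 states:
  m0 = a.(0 + 0)\{a,b,d} has moves =a=> m1
  m1 = (0 + 0)\{a,b,d} has moves ·
Q's transition system — 2 states:
  n0 = a.(0 + (0 + 0)\{a,b,d}) has moves =a=> n1
  n1 = 0 + (0 + 0)\{a,b,d} has moves ·
Bisimilarity quotient blocks:
  B0 = {m0, n0}
  B1 = {m1, n1}
m0 ∈ B0, n0 ∈ B0 → same block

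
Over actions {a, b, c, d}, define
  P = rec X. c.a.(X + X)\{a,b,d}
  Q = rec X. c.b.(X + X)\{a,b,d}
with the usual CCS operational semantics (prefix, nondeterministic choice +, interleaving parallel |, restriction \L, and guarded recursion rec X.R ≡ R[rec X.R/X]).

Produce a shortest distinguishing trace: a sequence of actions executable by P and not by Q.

ca

LTS(P): 4 reachable states
  u0 = rec X. c.a.(X + X)\{a,b,d} | -c-> u1
  u1 = a.((rec X. c.a.(X + X)\{a,b,d}) + (rec X. c.a.(X + X)\{a,b,d}))\{a,b,d} | -a-> u2
  u2 = ((rec X. c.a.(X + X)\{a,b,d}) + (rec X. c.a.(X + X)\{a,b,d}))\{a,b,d} | -c-> u3
  u3 = (a.((rec X. c.a.(X + X)\{a,b,d}) + (rec X. c.a.(X + X)\{a,b,d}))\{a,b,d})\{a,b,d} | (no moves)
LTS(Q): 4 reachable states
  v0 = rec X. c.b.(X + X)\{a,b,d} | -c-> v1
  v1 = b.((rec X. c.b.(X + X)\{a,b,d}) + (rec X. c.b.(X + X)\{a,b,d}))\{a,b,d} | -b-> v2
  v2 = ((rec X. c.b.(X + X)\{a,b,d}) + (rec X. c.b.(X + X)\{a,b,d}))\{a,b,d} | -c-> v3
  v3 = (b.((rec X. c.b.(X + X)\{a,b,d}) + (rec X. c.b.(X + X)\{a,b,d}))\{a,b,d})\{a,b,d} | (no moves)
Run σ = ⟨ca⟩ on P: start {u0}
  after c @ step 1: {u1}
  after a @ step 2: {u2}
  P completes σ.
Run σ = ⟨ca⟩ on Q: start {v0}
  after c @ step 1: {v1}
  after a @ step 2: no successor for Q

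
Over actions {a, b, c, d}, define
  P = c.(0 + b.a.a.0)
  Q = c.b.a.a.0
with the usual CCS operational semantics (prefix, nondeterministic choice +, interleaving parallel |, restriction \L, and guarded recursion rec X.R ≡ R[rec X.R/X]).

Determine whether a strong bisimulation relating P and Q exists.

P's transition system — 5 states:
  m0 = c.(0 + b.a.a.0) :: --c--▸ m1
  m1 = 0 + b.a.a.0 :: --b--▸ m2
  m2 = a.a.0 :: --a--▸ m3
  m3 = a.0 :: --a--▸ m4
  m4 = 0 :: ∅
Q's transition system — 5 states:
  n0 = c.b.a.a.0 :: --c--▸ n1
  n1 = b.a.a.0 :: --b--▸ n2
  n2 = a.a.0 :: --a--▸ n3
  n3 = a.0 :: --a--▸ n4
  n4 = 0 :: ∅
Coarsest stable partition (strong bisimilarity classes):
  B0 = {m0, n0}
  B1 = {m1, n1}
  B2 = {m2, n2}
  B3 = {m3, n3}
  B4 = {m4, n4}
m0 ∈ B0, n0 ∈ B0 → same block

YES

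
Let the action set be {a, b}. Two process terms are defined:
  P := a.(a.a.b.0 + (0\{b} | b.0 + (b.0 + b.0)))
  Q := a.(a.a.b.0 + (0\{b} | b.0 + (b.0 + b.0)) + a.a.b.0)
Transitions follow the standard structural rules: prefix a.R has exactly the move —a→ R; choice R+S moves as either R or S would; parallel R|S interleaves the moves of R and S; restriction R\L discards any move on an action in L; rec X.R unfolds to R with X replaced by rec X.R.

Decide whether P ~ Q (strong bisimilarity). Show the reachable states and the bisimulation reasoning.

bisimilar

P's transition system — 6 states:
  s0 = a.(a.a.b.0 + (0\{b} | b.0 + (b.0 + b.0))) has moves ··a··> s1
  s1 = a.a.b.0 + (0\{b} | b.0 + (b.0 + b.0)) has moves ··a··> s2, ··b··> s3, ··b··> s4
  s2 = a.b.0 has moves ··a··> s5
  s3 = 0 has moves ·
  s4 = 0\{b} | 0 has moves ·
  s5 = b.0 has moves ··b··> s3
Q's transition system — 6 states:
  t0 = a.(a.a.b.0 + (0\{b} | b.0 + (b.0 + b.0)) + a.a.b.0) has moves ··a··> t1
  t1 = a.a.b.0 + (0\{b} | b.0 + (b.0 + b.0)) + a.a.b.0 has moves ··a··> t2, ··b··> t3, ··b··> t4
  t2 = a.b.0 has moves ··a··> t5
  t3 = 0 has moves ·
  t4 = 0\{b} | 0 has moves ·
  t5 = b.0 has moves ··b··> t3
Bisimilarity quotient blocks:
  B0 = {s0, t0}
  B1 = {s1, t1}
  B2 = {s2, t2}
  B3 = {s5, t5}
  B4 = {s3, s4, t3, t4}
s0 ∈ B0, t0 ∈ B0 → same block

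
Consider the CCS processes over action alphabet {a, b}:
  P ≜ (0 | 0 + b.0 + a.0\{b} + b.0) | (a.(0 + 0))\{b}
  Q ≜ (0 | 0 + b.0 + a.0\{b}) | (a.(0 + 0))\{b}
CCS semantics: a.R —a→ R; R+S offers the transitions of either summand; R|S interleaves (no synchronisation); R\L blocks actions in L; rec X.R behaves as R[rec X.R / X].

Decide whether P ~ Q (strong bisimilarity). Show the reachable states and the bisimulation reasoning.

P's transition system — 6 states:
  u0 = (0 | 0 + b.0 + a.0\{b} + b.0) | (a.(0 + 0))\{b} has moves ··a··> u1, ··a··> u2, ··b··> u3
  u1 = (0 | 0 + b.0 + a.0\{b} + b.0) | (0 + 0)\{b} has moves ··a··> u4, ··b··> u5
  u2 = 0\{b} | (a.(0 + 0))\{b} has moves ··a··> u4
  u3 = 0 | (a.(0 + 0))\{b} has moves ··a··> u5
  u4 = 0\{b} | (0 + 0)\{b} has moves deadlocked
  u5 = 0 | (0 + 0)\{b} has moves deadlocked
Q's transition system — 6 states:
  v0 = (0 | 0 + b.0 + a.0\{b}) | (a.(0 + 0))\{b} has moves ··a··> v1, ··a··> v2, ··b··> v3
  v1 = (0 | 0 + b.0 + a.0\{b}) | (0 + 0)\{b} has moves ··a··> v4, ··b··> v5
  v2 = 0\{b} | (a.(0 + 0))\{b} has moves ··a··> v4
  v3 = 0 | (a.(0 + 0))\{b} has moves ··a··> v5
  v4 = 0\{b} | (0 + 0)\{b} has moves deadlocked
  v5 = 0 | (0 + 0)\{b} has moves deadlocked
Bisimilarity quotient blocks:
  B0 = {u0, v0}
  B1 = {u2, u3, v2, v3}
  B2 = {u4, u5, v4, v5}
  B3 = {u1, v1}
u0 ∈ B0, v0 ∈ B0 → same block

YES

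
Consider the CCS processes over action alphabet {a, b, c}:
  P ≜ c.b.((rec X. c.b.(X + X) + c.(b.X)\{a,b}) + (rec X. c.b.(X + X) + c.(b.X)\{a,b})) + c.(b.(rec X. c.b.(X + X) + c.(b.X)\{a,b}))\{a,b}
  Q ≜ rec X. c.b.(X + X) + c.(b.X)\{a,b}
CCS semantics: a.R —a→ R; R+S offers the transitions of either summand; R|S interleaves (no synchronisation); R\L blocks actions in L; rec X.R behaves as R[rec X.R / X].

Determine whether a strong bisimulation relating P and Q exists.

bisimilar

LTS(P): 4 reachable states
  s0 = c.b.((rec X. c.b.(X + X) + c.(b.X)\{a,b}) + (rec X. c.b.(X + X) + c.(b.X)\{a,b})) + c.(b.(rec X. c.b.(X + X) + c.(b.X)\{a,b}))\{a,b} has moves ··c··> s1, ··c··> s2
  s1 = (b.(rec X. c.b.(X + X) + c.(b.X)\{a,b}))\{a,b} has moves deadlocked
  s2 = b.((rec X. c.b.(X + X) + c.(b.X)\{a,b}) + (rec X. c.b.(X + X) + c.(b.X)\{a,b})) has moves ··b··> s3
  s3 = (rec X. c.b.(X + X) + c.(b.X)\{a,b}) + (rec X. c.b.(X + X) + c.(b.X)\{a,b}) has moves ··c··> s1, ··c··> s2
LTS(Q): 4 reachable states
  t0 = rec X. c.b.(X + X) + c.(b.X)\{a,b} has moves ··c··> t1, ··c··> t2
  t1 = (b.(rec X. c.b.(X + X) + c.(b.X)\{a,b}))\{a,b} has moves deadlocked
  t2 = b.((rec X. c.b.(X + X) + c.(b.X)\{a,b}) + (rec X. c.b.(X + X) + c.(b.X)\{a,b})) has moves ··b··> t3
  t3 = (rec X. c.b.(X + X) + c.(b.X)\{a,b}) + (rec X. c.b.(X + X) + c.(b.X)\{a,b}) has moves ··c··> t1, ··c··> t2
Coarsest stable partition (strong bisimilarity classes):
  B0 = {s0, s3, t0, t3}
  B1 = {s1, t1}
  B2 = {s2, t2}
s0 ∈ B0, t0 ∈ B0 → same block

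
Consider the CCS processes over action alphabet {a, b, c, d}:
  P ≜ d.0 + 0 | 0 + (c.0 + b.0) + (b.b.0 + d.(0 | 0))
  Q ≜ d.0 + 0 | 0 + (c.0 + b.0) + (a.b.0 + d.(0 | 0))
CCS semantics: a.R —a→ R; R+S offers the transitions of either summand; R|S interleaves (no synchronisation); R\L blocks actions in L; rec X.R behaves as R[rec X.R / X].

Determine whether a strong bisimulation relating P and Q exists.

Reachable graph of P (4 states):
  s0 = d.0 + 0 | 0 + (c.0 + b.0) + (b.b.0 + d.(0 | 0)) → —b→ s1, —b→ s2, —c→ s1, —d→ s1, —d→ s3
  s1 = 0 → deadlocked
  s2 = b.0 → —b→ s1
  s3 = 0 | 0 → deadlocked
Reachable graph of Q (4 states):
  t0 = d.0 + 0 | 0 + (c.0 + b.0) + (a.b.0 + d.(0 | 0)) → —a→ t1, —b→ t2, —c→ t2, —d→ t2, —d→ t3
  t1 = b.0 → —b→ t2
  t2 = 0 → deadlocked
  t3 = 0 | 0 → deadlocked
Partition-refinement fixed point:
  B0 = {s0}
  B1 = {s1, s3, t2, t3}
  B2 = {s2, t1}
  B3 = {t0}
s0 ∈ B0, t0 ∈ B3 → different blocks

P ≁ Q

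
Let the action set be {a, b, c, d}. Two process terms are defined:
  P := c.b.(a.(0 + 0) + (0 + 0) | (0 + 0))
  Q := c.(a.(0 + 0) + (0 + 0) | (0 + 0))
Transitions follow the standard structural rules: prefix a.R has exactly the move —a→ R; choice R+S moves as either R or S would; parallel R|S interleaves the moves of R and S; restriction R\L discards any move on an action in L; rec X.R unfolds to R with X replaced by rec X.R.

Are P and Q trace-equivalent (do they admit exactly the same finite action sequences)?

P's transition system — 4 states:
  m0 = c.b.(a.(0 + 0) + (0 + 0) | (0 + 0)) has moves —c→ m1
  m1 = b.(a.(0 + 0) + (0 + 0) | (0 + 0)) has moves —b→ m2
  m2 = a.(0 + 0) + (0 + 0) | (0 + 0) has moves —a→ m3
  m3 = 0 + 0 has moves stopped
Q's transition system — 3 states:
  n0 = c.(a.(0 + 0) + (0 + 0) | (0 + 0)) has moves —c→ n1
  n1 = a.(0 + 0) + (0 + 0) | (0 + 0) has moves —a→ n2
  n2 = 0 + 0 has moves stopped
Trace ⟨cb⟩ through P, begin at {m0}:
  [1] c ⇒ {m1}
  [2] b ⇒ {m2}
  ✓ P
Trace ⟨cb⟩ through Q, begin at {n0}:
  [1] c ⇒ {n1}
  [2] b ⇒ ∅  — Q cannot continue

NO — witness ⟨cb⟩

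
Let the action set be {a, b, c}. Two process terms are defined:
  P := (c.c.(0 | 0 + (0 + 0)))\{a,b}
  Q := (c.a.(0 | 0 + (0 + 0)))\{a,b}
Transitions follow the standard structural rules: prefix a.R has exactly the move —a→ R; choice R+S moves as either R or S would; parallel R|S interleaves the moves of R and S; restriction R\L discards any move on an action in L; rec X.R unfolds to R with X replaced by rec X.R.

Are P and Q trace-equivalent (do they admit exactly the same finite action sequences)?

traces(P) ≠ traces(Q) — witness ⟨cc⟩

Reachable graph of P (3 states):
  u0 = (c.c.(0 | 0 + (0 + 0)))\{a,b} → —c→ u1
  u1 = (c.(0 | 0 + (0 + 0)))\{a,b} → —c→ u2
  u2 = (0 | 0 + (0 + 0))\{a,b} → deadlocked
Reachable graph of Q (2 states):
  v0 = (c.a.(0 | 0 + (0 + 0)))\{a,b} → —c→ v1
  v1 = (a.(0 | 0 + (0 + 0)))\{a,b} → deadlocked
Executing cc from P (initial set {u0}):
  after c @ step 1: {u1}
  after c @ step 2: {u2}
  — P admits the full trace.
Executing cc from Q (initial set {v0}):
  after c @ step 1: {v1}
  after c @ step 2: ∅  — Q cannot continue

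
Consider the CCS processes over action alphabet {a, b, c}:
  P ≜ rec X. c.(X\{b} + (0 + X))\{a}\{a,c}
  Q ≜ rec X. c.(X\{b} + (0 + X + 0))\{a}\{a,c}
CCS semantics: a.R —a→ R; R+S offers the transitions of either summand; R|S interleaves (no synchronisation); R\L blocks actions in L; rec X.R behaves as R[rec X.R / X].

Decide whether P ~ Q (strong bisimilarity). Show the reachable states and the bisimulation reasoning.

YES

LTS(P): 2 reachable states
  m0 = rec X. c.(X\{b} + (0 + X))\{a}\{a,c} :: --c--▸ m1
  m1 = ((rec X. c.(X\{b} + (0 + X))\{a}\{a,c})\{b} + (0 + (rec X. c.(X\{b} + (0 + X))\{a}\{a,c})))\{a}\{a,c} :: ∅
LTS(Q): 2 reachable states
  n0 = rec X. c.(X\{b} + (0 + X + 0))\{a}\{a,c} :: --c--▸ n1
  n1 = ((rec X. c.(X\{b} + (0 + X + 0))\{a}\{a,c})\{b} + (0 + (rec X. c.(X\{b} + (0 + X + 0))\{a}\{a,c}) + 0))\{a}\{a,c} :: ∅
Partition-refinement fixed point:
  B0 = {m0, n0}
  B1 = {m1, n1}
m0 ∈ B0, n0 ∈ B0 → same block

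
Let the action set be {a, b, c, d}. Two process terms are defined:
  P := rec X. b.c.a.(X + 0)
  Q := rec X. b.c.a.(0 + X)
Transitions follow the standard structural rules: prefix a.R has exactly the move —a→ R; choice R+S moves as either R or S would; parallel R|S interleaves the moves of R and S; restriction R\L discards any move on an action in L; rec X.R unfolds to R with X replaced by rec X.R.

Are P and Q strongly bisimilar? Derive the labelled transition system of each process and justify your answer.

LTS(P): 4 reachable states
  u0 = rec X. b.c.a.(X + 0) → ··b··> u1
  u1 = c.a.((rec X. b.c.a.(X + 0)) + 0) → ··c··> u2
  u2 = a.((rec X. b.c.a.(X + 0)) + 0) → ··a··> u3
  u3 = (rec X. b.c.a.(X + 0)) + 0 → ··b··> u1
LTS(Q): 4 reachable states
  v0 = rec X. b.c.a.(0 + X) → ··b··> v1
  v1 = c.a.(0 + (rec X. b.c.a.(0 + X))) → ··c··> v2
  v2 = a.(0 + (rec X. b.c.a.(0 + X))) → ··a··> v3
  v3 = 0 + (rec X. b.c.a.(0 + X)) → ··b··> v1
Bisimilarity quotient blocks:
  B0 = {u0, u3, v0, v3}
  B1 = {u1, v1}
  B2 = {u2, v2}
u0 ∈ B0, v0 ∈ B0 → same block

YES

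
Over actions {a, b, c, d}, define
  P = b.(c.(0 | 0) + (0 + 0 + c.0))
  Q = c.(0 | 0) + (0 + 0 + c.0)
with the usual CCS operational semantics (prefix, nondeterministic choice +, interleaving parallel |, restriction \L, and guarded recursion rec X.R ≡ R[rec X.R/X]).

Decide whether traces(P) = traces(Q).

NO — witness ⟨b⟩

Reachable graph of P (4 states):
  u0 = b.(c.(0 | 0) + (0 + 0 + c.0)) → =b=> u1
  u1 = c.(0 | 0) + (0 + 0 + c.0) → =c=> u2, =c=> u3
  u2 = 0 → stopped
  u3 = 0 | 0 → stopped
Reachable graph of Q (3 states):
  v0 = c.(0 | 0) + (0 + 0 + c.0) → =c=> v1, =c=> v2
  v1 = 0 → stopped
  v2 = 0 | 0 → stopped
Run σ = ⟨b⟩ on P: start {u0}
  after b @ step 1: {u1}
  P completes σ.
Run σ = ⟨b⟩ on Q: start {v0}
  after b @ step 1: no successor for Q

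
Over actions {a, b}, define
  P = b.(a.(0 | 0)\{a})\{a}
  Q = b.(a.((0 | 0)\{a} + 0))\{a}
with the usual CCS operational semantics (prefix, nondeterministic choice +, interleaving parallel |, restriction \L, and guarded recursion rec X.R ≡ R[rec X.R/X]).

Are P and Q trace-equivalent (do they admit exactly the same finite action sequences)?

YES

Reachable graph of P (2 states):
  p0 = b.(a.(0 | 0)\{a})\{a} has moves -b-> p1
  p1 = (a.(0 | 0)\{a})\{a} has moves (no moves)
Reachable graph of Q (2 states):
  q0 = b.(a.((0 | 0)\{a} + 0))\{a} has moves -b-> q1
  q1 = (a.((0 | 0)\{a} + 0))\{a} has moves (no moves)
Partition-refinement fixed point:
  B0 = {p0, q0}
  B1 = {p1, q1}
p0 ∈ B0, q0 ∈ B0 → same block
Bisimilar ⇒ trace-equivalent.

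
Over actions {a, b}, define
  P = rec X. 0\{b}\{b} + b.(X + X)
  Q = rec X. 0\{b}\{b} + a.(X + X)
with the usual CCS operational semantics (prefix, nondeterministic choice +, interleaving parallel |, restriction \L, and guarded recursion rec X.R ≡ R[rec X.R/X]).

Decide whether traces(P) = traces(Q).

trace-distinct — witness ⟨b⟩

Reachable graph of P (2 states):
  u0 = rec X. 0\{b}\{b} + b.(X + X) has moves —b→ u1
  u1 = (rec X. 0\{b}\{b} + b.(X + X)) + (rec X. 0\{b}\{b} + b.(X + X)) has moves —b→ u1
Reachable graph of Q (2 states):
  v0 = rec X. 0\{b}\{b} + a.(X + X) has moves —a→ v1
  v1 = (rec X. 0\{b}\{b} + a.(X + X)) + (rec X. 0\{b}\{b} + a.(X + X)) has moves —a→ v1
Executing b from P (initial set {u0}):
  step 1 (b): {u1}
  ✓ P
Executing b from Q (initial set {v0}):
  step 1 (b): ∅ (Q stuck)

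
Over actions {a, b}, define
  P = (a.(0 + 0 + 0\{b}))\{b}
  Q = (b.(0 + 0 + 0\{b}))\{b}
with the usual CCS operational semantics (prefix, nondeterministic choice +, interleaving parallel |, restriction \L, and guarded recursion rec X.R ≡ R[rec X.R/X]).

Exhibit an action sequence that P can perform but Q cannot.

P's transition system — 2 states:
  s0 = (a.(0 + 0 + 0\{b}))\{b} | =a=> s1
  s1 = (0 + 0 + 0\{b})\{b} | (no moves)
Q's transition system — 1 states:
  t0 = (b.(0 + 0 + 0\{b}))\{b} | (no moves)
Trace ⟨a⟩ through P, begin at {s0}:
  [1] a ⇒ {s1}
  — P admits the full trace.
Trace ⟨a⟩ through Q, begin at {t0}:
  [1] a ⇒ ∅ (Q stuck)

a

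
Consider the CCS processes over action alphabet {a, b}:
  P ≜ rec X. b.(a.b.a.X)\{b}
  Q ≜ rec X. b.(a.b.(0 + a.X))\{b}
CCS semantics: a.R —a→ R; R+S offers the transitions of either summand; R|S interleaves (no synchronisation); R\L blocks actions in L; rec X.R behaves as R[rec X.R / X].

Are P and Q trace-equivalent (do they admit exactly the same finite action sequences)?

P's transition system — 3 states:
  u0 = rec X. b.(a.b.a.X)\{b} :: --b--▸ u1
  u1 = (a.b.a.(rec X. b.(a.b.a.X)\{b}))\{b} :: --a--▸ u2
  u2 = (b.a.(rec X. b.(a.b.a.X)\{b}))\{b} :: ∅
Q's transition system — 3 states:
  v0 = rec X. b.(a.b.(0 + a.X))\{b} :: --b--▸ v1
  v1 = (a.b.(0 + a.(rec X. b.(a.b.(0 + a.X))\{b})))\{b} :: --a--▸ v2
  v2 = (b.(0 + a.(rec X. b.(a.b.(0 + a.X))\{b})))\{b} :: ∅
Partition-refinement fixed point:
  B0 = {u0, v0}
  B1 = {u1, v1}
  B2 = {u2, v2}
u0 ∈ B0, v0 ∈ B0 → same block
Bisimilar ⇒ trace-equivalent.

YES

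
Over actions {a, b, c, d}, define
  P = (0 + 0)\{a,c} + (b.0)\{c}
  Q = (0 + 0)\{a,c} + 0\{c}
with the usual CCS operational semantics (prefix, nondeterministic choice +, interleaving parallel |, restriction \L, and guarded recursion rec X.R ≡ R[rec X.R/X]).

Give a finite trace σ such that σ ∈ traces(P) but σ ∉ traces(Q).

P's transition system — 2 states:
  m0 = (0 + 0)\{a,c} + (b.0)\{c} has moves =b=> m1
  m1 = 0\{c} has moves ·
Q's transition system — 1 states:
  n0 = (0 + 0)\{a,c} + 0\{c} has moves ·
Run σ = ⟨b⟩ on P: start {m0}
  after b @ step 1: {m1}
  ✓ P
Run σ = ⟨b⟩ on Q: start {n0}
  after b @ step 1: ∅  — Q cannot continue

b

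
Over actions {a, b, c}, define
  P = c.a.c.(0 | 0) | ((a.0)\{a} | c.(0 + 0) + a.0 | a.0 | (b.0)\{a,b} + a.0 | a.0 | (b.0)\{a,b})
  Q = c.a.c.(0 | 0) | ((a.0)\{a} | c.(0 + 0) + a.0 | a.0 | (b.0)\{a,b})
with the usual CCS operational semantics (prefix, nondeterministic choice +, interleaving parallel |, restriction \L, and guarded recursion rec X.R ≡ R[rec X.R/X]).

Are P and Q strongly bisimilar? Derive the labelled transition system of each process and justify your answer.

bisimilar

LTS(P): 20 reachable states
  m0 = c.a.c.(0 | 0) | ((a.0)\{a} | c.(0 + 0) + a.0 | a.0 | (b.0)\{a,b} + a.0 | a.0 | (b.0)\{a,b}) :: —a→ m1, —a→ m2, —c→ m3, —c→ m4
  m1 = c.a.c.(0 | 0) | (0 | a.0 | (b.0)\{a,b}) :: —a→ m5, —c→ m6
  m2 = c.a.c.(0 | 0) | (a.0 | 0 | (b.0)\{a,b}) :: —a→ m5, —c→ m7
  m3 = a.c.(0 | 0) | ((a.0)\{a} | c.(0 + 0) + a.0 | a.0 | (b.0)\{a,b} + a.0 | a.0 | (b.0)\{a,b}) :: —a→ m6, —a→ m7, —a→ m8, —c→ m9
  m4 = c.a.c.(0 | 0) | ((a.0)\{a} | (0 + 0)) :: —c→ m9
  m5 = c.a.c.(0 | 0) | (0 | 0 | (b.0)\{a,b}) :: —c→ m10
  m6 = a.c.(0 | 0) | (0 | a.0 | (b.0)\{a,b}) :: —a→ m10, —a→ m11
  m7 = a.c.(0 | 0) | (a.0 | 0 | (b.0)\{a,b}) :: —a→ m10, —a→ m12
  m8 = c.(0 | 0) | ((a.0)\{a} | c.(0 + 0) + a.0 | a.0 | (b.0)\{a,b} + a.0 | a.0 | (b.0)\{a,b}) :: —a→ m11, —a→ m12, —c→ m13, —c→ m14
  m9 = a.c.(0 | 0) | ((a.0)\{a} | (0 + 0)) :: —a→ m14
  m10 = a.c.(0 | 0) | (0 | 0 | (b.0)\{a,b}) :: —a→ m15
  m11 = c.(0 | 0) | (0 | a.0 | (b.0)\{a,b}) :: —a→ m15, —c→ m16
  m12 = c.(0 | 0) | (a.0 | 0 | (b.0)\{a,b}) :: —a→ m15, —c→ m17
  m13 = 0 | 0 | ((a.0)\{a} | c.(0 + 0) + a.0 | a.0 | (b.0)\{a,b} + a.0 | a.0 | (b.0)\{a,b}) :: —a→ m16, —a→ m17, —c→ m18
  m14 = c.(0 | 0) | ((a.0)\{a} | (0 + 0)) :: —c→ m18
  m15 = c.(0 | 0) | (0 | 0 | (b.0)\{a,b}) :: —c→ m19
  m16 = 0 | 0 | (0 | a.0 | (b.0)\{a,b}) :: —a→ m19
  m17 = 0 | 0 | (a.0 | 0 | (b.0)\{a,b}) :: —a→ m19
  m18 = 0 | 0 | ((a.0)\{a} | (0 + 0)) :: ·
  m19 = 0 | 0 | (0 | 0 | (b.0)\{a,b}) :: ·
LTS(Q): 20 reachable states
  n0 = c.a.c.(0 | 0) | ((a.0)\{a} | c.(0 + 0) + a.0 | a.0 | (b.0)\{a,b}) :: —a→ n1, —a→ n2, —c→ n3, —c→ n4
  n1 = c.a.c.(0 | 0) | (0 | a.0 | (b.0)\{a,b}) :: —a→ n5, —c→ n6
  n2 = c.a.c.(0 | 0) | (a.0 | 0 | (b.0)\{a,b}) :: —a→ n5, —c→ n7
  n3 = a.c.(0 | 0) | ((a.0)\{a} | c.(0 + 0) + a.0 | a.0 | (b.0)\{a,b}) :: —a→ n6, —a→ n7, —a→ n8, —c→ n9
  n4 = c.a.c.(0 | 0) | ((a.0)\{a} | (0 + 0)) :: —c→ n9
  n5 = c.a.c.(0 | 0) | (0 | 0 | (b.0)\{a,b}) :: —c→ n10
  n6 = a.c.(0 | 0) | (0 | a.0 | (b.0)\{a,b}) :: —a→ n10, —a→ n11
  n7 = a.c.(0 | 0) | (a.0 | 0 | (b.0)\{a,b}) :: —a→ n10, —a→ n12
  n8 = c.(0 | 0) | ((a.0)\{a} | c.(0 + 0) + a.0 | a.0 | (b.0)\{a,b}) :: —a→ n11, —a→ n12, —c→ n13, —c→ n14
  n9 = a.c.(0 | 0) | ((a.0)\{a} | (0 + 0)) :: —a→ n14
  n10 = a.c.(0 | 0) | (0 | 0 | (b.0)\{a,b}) :: —a→ n15
  n11 = c.(0 | 0) | (0 | a.0 | (b.0)\{a,b}) :: —a→ n15, —c→ n16
  n12 = c.(0 | 0) | (a.0 | 0 | (b.0)\{a,b}) :: —a→ n15, —c→ n17
  n13 = 0 | 0 | ((a.0)\{a} | c.(0 + 0) + a.0 | a.0 | (b.0)\{a,b}) :: —a→ n16, —a→ n17, —c→ n18
  n14 = c.(0 | 0) | ((a.0)\{a} | (0 + 0)) :: —c→ n18
  n15 = c.(0 | 0) | (0 | 0 | (b.0)\{a,b}) :: —c→ n19
  n16 = 0 | 0 | (0 | a.0 | (b.0)\{a,b}) :: —a→ n19
  n17 = 0 | 0 | (a.0 | 0 | (b.0)\{a,b}) :: —a→ n19
  n18 = 0 | 0 | ((a.0)\{a} | (0 + 0)) :: ·
  n19 = 0 | 0 | (0 | 0 | (b.0)\{a,b}) :: ·
Coarsest stable partition (strong bisimilarity classes):
  B0 = {m0, n0}
  B1 = {m1, m2, n1, n2}
  B2 = {m6, m7, n6, n7}
  B3 = {m11, m12, n11, n12}
  B4 = {m16, m17, n16, n17}
  B5 = {m18, m19, n18, n19}
  B6 = {m14, m15, n14, n15}
  B7 = {m10, m9, n10, n9}
  B8 = {m4, m5, n4, n5}
  B9 = {m3, n3}
  B10 = {m8, n8}
  B11 = {m13, n13}
m0 ∈ B0, n0 ∈ B0 → same block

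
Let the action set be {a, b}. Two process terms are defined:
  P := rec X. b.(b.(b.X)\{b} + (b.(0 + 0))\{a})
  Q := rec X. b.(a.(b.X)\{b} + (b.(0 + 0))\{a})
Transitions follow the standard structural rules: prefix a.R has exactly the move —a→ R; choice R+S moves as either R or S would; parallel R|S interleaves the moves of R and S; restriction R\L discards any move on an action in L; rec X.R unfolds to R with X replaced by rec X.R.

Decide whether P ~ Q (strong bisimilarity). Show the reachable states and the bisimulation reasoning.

P's transition system — 4 states:
  p0 = rec X. b.(b.(b.X)\{b} + (b.(0 + 0))\{a}) | ··b··> p1
  p1 = b.(b.(rec X. b.(b.(b.X)\{b} + (b.(0 + 0))\{a})))\{b} + (b.(0 + 0))\{a} | ··b··> p2, ··b··> p3
  p2 = (0 + 0)\{a} | (no moves)
  p3 = (b.(rec X. b.(b.(b.X)\{b} + (b.(0 + 0))\{a})))\{b} | (no moves)
Q's transition system — 4 states:
  q0 = rec X. b.(a.(b.X)\{b} + (b.(0 + 0))\{a}) | ··b··> q1
  q1 = a.(b.(rec X. b.(a.(b.X)\{b} + (b.(0 + 0))\{a})))\{b} + (b.(0 + 0))\{a} | ··a··> q2, ··b··> q3
  q2 = (b.(rec X. b.(a.(b.X)\{b} + (b.(0 + 0))\{a})))\{b} | (no moves)
  q3 = (0 + 0)\{a} | (no moves)
Bisimilarity quotient blocks:
  B0 = {p0}
  B1 = {p1}
  B2 = {p2, p3, q2, q3}
  B3 = {q0}
  B4 = {q1}
p0 ∈ B0, q0 ∈ B3 → different blocks

P ≁ Q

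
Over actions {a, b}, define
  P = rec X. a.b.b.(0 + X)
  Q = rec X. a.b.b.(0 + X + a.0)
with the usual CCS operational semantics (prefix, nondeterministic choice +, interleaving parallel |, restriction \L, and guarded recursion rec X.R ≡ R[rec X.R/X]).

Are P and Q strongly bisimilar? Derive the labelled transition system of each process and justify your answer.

not bisimilar

Reachable graph of P (4 states):
  u0 = rec X. a.b.b.(0 + X) :: --a--▸ u1
  u1 = b.b.(0 + (rec X. a.b.b.(0 + X))) :: --b--▸ u2
  u2 = b.(0 + (rec X. a.b.b.(0 + X))) :: --b--▸ u3
  u3 = 0 + (rec X. a.b.b.(0 + X)) :: --a--▸ u1
Reachable graph of Q (5 states):
  v0 = rec X. a.b.b.(0 + X + a.0) :: --a--▸ v1
  v1 = b.b.(0 + (rec X. a.b.b.(0 + X + a.0)) + a.0) :: --b--▸ v2
  v2 = b.(0 + (rec X. a.b.b.(0 + X + a.0)) + a.0) :: --b--▸ v3
  v3 = 0 + (rec X. a.b.b.(0 + X + a.0)) + a.0 :: --a--▸ v1, --a--▸ v4
  v4 = 0 :: deadlocked
Coarsest stable partition (strong bisimilarity classes):
  B0 = {u0, u3}
  B1 = {u1}
  B2 = {u2}
  B3 = {v0}
  B4 = {v1}
  B5 = {v2}
  B6 = {v3}
  B7 = {v4}
u0 ∈ B0, v0 ∈ B3 → different blocks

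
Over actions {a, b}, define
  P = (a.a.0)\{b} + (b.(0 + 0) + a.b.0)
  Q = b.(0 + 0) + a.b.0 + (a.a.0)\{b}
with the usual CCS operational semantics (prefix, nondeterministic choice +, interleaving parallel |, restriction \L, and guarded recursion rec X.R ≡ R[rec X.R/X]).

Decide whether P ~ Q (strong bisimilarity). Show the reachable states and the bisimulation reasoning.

P's transition system — 6 states:
  m0 = (a.a.0)\{b} + (b.(0 + 0) + a.b.0) has moves ··a··> m1, ··a··> m2, ··b··> m3
  m1 = (a.0)\{b} has moves ··a··> m4
  m2 = b.0 has moves ··b··> m5
  m3 = 0 + 0 has moves stopped
  m4 = 0\{b} has moves stopped
  m5 = 0 has moves stopped
Q's transition system — 6 states:
  n0 = b.(0 + 0) + a.b.0 + (a.a.0)\{b} has moves ··a··> n1, ··a··> n2, ··b··> n3
  n1 = (a.0)\{b} has moves ··a··> n4
  n2 = b.0 has moves ··b··> n5
  n3 = 0 + 0 has moves stopped
  n4 = 0\{b} has moves stopped
  n5 = 0 has moves stopped
Bisimilarity quotient blocks:
  B0 = {m0, n0}
  B1 = {m1, n1}
  B2 = {m3, m4, m5, n3, n4, n5}
  B3 = {m2, n2}
m0 ∈ B0, n0 ∈ B0 → same block

YES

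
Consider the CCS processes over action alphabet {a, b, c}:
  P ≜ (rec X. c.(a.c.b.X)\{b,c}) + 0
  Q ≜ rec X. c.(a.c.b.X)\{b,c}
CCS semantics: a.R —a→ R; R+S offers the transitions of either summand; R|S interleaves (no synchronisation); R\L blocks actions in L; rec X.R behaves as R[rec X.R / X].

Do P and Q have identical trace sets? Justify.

traces(P) = traces(Q)

Reachable graph of P (3 states):
  p0 = (rec X. c.(a.c.b.X)\{b,c}) + 0 ⊢ --c--▸ p1
  p1 = (a.c.b.(rec X. c.(a.c.b.X)\{b,c}))\{b,c} ⊢ --a--▸ p2
  p2 = (c.b.(rec X. c.(a.c.b.X)\{b,c}))\{b,c} ⊢ ·
Reachable graph of Q (3 states):
  q0 = rec X. c.(a.c.b.X)\{b,c} ⊢ --c--▸ q1
  q1 = (a.c.b.(rec X. c.(a.c.b.X)\{b,c}))\{b,c} ⊢ --a--▸ q2
  q2 = (c.b.(rec X. c.(a.c.b.X)\{b,c}))\{b,c} ⊢ ·
Partition-refinement fixed point:
  B0 = {p0, q0}
  B1 = {p1, q1}
  B2 = {p2, q2}
p0 ∈ B0, q0 ∈ B0 → same block
Bisimilar ⇒ trace-equivalent.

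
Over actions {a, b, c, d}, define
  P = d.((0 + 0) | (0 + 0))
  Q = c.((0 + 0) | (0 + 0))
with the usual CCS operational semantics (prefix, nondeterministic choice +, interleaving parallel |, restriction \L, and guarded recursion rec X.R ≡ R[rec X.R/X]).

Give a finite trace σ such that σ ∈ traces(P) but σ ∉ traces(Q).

d

LTS(P): 2 reachable states
  s0 = d.((0 + 0) | (0 + 0)) :: ··d··> s1
  s1 = (0 + 0) | (0 + 0) :: ∅
LTS(Q): 2 reachable states
  t0 = c.((0 + 0) | (0 + 0)) :: ··c··> t1
  t1 = (0 + 0) | (0 + 0) :: ∅
Executing d from P (initial set {s0}):
  [1] d ⇒ {s1}
  ✓ P
Executing d from Q (initial set {t0}):
  [1] d ⇒ ∅  — Q cannot continue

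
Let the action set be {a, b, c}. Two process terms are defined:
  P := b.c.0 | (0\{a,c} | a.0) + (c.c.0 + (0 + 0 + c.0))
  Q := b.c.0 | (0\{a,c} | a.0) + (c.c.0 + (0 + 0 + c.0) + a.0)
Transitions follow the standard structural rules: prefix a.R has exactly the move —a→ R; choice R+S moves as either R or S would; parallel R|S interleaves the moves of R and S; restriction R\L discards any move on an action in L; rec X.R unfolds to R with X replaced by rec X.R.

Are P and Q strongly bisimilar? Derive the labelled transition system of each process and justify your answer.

P's transition system — 8 states:
  u0 = b.c.0 | (0\{a,c} | a.0) + (c.c.0 + (0 + 0 + c.0)) :: =a=> u1, =b=> u2, =c=> u3, =c=> u4
  u1 = b.c.0 | (0\{a,c} | 0) :: =b=> u5
  u2 = c.0 | (0\{a,c} | a.0) :: =a=> u5, =c=> u6
  u3 = 0 :: (no moves)
  u4 = c.0 :: =c=> u3
  u5 = c.0 | (0\{a,c} | 0) :: =c=> u7
  u6 = 0 | (0\{a,c} | a.0) :: =a=> u7
  u7 = 0 | (0\{a,c} | 0) :: (no moves)
Q's transition system — 8 states:
  v0 = b.c.0 | (0\{a,c} | a.0) + (c.c.0 + (0 + 0 + c.0) + a.0) :: =a=> v1, =a=> v2, =b=> v3, =c=> v1, =c=> v4
  v1 = 0 :: (no moves)
  v2 = b.c.0 | (0\{a,c} | 0) :: =b=> v5
  v3 = c.0 | (0\{a,c} | a.0) :: =a=> v5, =c=> v6
  v4 = c.0 :: =c=> v1
  v5 = c.0 | (0\{a,c} | 0) :: =c=> v7
  v6 = 0 | (0\{a,c} | a.0) :: =a=> v7
  v7 = 0 | (0\{a,c} | 0) :: (no moves)
Bisimilarity quotient blocks:
  B0 = {u0}
  B1 = {u2, v3}
  B2 = {u4, u5, v4, v5}
  B3 = {u3, u7, v1, v7}
  B4 = {u6, v6}
  B5 = {u1, v2}
  B6 = {v0}
u0 ∈ B0, v0 ∈ B6 → different blocks

not bisimilar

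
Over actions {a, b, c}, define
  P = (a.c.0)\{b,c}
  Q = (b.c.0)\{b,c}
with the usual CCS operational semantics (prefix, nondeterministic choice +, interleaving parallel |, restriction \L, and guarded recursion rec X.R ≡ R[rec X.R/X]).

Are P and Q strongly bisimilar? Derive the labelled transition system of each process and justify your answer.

not bisimilar

LTS(P): 2 reachable states
  m0 = (a.c.0)\{b,c} ⊢ -a-> m1
  m1 = (c.0)\{b,c} ⊢ deadlocked
LTS(Q): 1 reachable states
  n0 = (b.c.0)\{b,c} ⊢ deadlocked
Partition-refinement fixed point:
  B0 = {m0}
  B1 = {m1, n0}
m0 ∈ B0, n0 ∈ B1 → different blocks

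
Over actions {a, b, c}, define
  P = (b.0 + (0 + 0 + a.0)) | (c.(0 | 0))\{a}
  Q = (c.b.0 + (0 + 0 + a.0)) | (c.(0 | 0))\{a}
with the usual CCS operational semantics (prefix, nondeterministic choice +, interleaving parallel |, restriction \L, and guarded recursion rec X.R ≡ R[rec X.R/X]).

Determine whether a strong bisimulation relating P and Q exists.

not bisimilar

Reachable graph of P (4 states):
  m0 = (b.0 + (0 + 0 + a.0)) | (c.(0 | 0))\{a} | -a-> m1, -b-> m1, -c-> m2
  m1 = 0 | (c.(0 | 0))\{a} | -c-> m3
  m2 = (b.0 + (0 + 0 + a.0)) | (0 | 0)\{a} | -a-> m3, -b-> m3
  m3 = 0 | (0 | 0)\{a} | deadlocked
Reachable graph of Q (6 states):
  n0 = (c.b.0 + (0 + 0 + a.0)) | (c.(0 | 0))\{a} | -a-> n1, -c-> n2, -c-> n3
  n1 = 0 | (c.(0 | 0))\{a} | -c-> n4
  n2 = (c.b.0 + (0 + 0 + a.0)) | (0 | 0)\{a} | -a-> n4, -c-> n5
  n3 = b.0 | (c.(0 | 0))\{a} | -b-> n1, -c-> n5
  n4 = 0 | (0 | 0)\{a} | deadlocked
  n5 = b.0 | (0 | 0)\{a} | -b-> n4
Partition-refinement fixed point:
  B0 = {m0}
  B1 = {m1, n1}
  B2 = {m3, n4}
  B3 = {m2}
  B4 = {n0}
  B5 = {n2}
  B6 = {n5}
  B7 = {n3}
m0 ∈ B0, n0 ∈ B4 → different blocks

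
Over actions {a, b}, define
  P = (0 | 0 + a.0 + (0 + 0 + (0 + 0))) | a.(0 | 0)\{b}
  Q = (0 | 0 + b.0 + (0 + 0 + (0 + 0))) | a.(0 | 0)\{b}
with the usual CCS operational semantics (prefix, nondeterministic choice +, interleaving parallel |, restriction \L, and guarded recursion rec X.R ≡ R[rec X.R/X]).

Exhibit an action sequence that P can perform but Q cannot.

aa

Reachable graph of P (4 states):
  s0 = (0 | 0 + a.0 + (0 + 0 + (0 + 0))) | a.(0 | 0)\{b} | -a-> s1, -a-> s2
  s1 = (0 | 0 + a.0 + (0 + 0 + (0 + 0))) | (0 | 0)\{b} | -a-> s3
  s2 = 0 | a.(0 | 0)\{b} | -a-> s3
  s3 = 0 | (0 | 0)\{b} | (no moves)
Reachable graph of Q (4 states):
  t0 = (0 | 0 + b.0 + (0 + 0 + (0 + 0))) | a.(0 | 0)\{b} | -a-> t1, -b-> t2
  t1 = (0 | 0 + b.0 + (0 + 0 + (0 + 0))) | (0 | 0)\{b} | -b-> t3
  t2 = 0 | a.(0 | 0)\{b} | -a-> t3
  t3 = 0 | (0 | 0)\{b} | (no moves)
Run σ = ⟨aa⟩ on P: start {s0}
  step 1 (a): {s1, s2}
  step 2 (a): {s3}
  — P admits the full trace.
Run σ = ⟨aa⟩ on Q: start {t0}
  step 1 (a): {t1}
  step 2 (a): no successor for Q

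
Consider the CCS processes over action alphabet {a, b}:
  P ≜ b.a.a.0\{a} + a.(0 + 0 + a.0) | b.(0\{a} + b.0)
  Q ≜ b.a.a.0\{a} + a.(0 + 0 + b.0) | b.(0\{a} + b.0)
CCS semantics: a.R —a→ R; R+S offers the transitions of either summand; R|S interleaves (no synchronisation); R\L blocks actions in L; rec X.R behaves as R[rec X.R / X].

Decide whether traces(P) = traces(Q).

trace-distinct — witness ⟨aa⟩

P's transition system — 12 states:
  m0 = b.a.a.0\{a} + a.(0 + 0 + a.0) | b.(0\{a} + b.0) | --a--▸ m1, --b--▸ m2, --b--▸ m3
  m1 = (0 + 0 + a.0) | b.(0\{a} + b.0) | --a--▸ m4, --b--▸ m5
  m2 = a.(0 + 0 + a.0) | (0\{a} + b.0) | --a--▸ m5, --b--▸ m6
  m3 = a.a.0\{a} | --a--▸ m7
  m4 = 0 | b.(0\{a} + b.0) | --b--▸ m8
  m5 = (0 + 0 + a.0) | (0\{a} + b.0) | --a--▸ m8, --b--▸ m9
  m6 = a.(0 + 0 + a.0) | 0 | --a--▸ m9
  m7 = a.0\{a} | --a--▸ m10
  m8 = 0 | (0\{a} + b.0) | --b--▸ m11
  m9 = (0 + 0 + a.0) | 0 | --a--▸ m11
  m10 = 0\{a} | ·
  m11 = 0 | 0 | ·
Q's transition system — 12 states:
  n0 = b.a.a.0\{a} + a.(0 + 0 + b.0) | b.(0\{a} + b.0) | --a--▸ n1, --b--▸ n2, --b--▸ n3
  n1 = (0 + 0 + b.0) | b.(0\{a} + b.0) | --b--▸ n4, --b--▸ n5
  n2 = a.(0 + 0 + b.0) | (0\{a} + b.0) | --a--▸ n4, --b--▸ n6
  n3 = a.a.0\{a} | --a--▸ n7
  n4 = (0 + 0 + b.0) | (0\{a} + b.0) | --b--▸ n8, --b--▸ n9
  n5 = 0 | b.(0\{a} + b.0) | --b--▸ n9
  n6 = a.(0 + 0 + b.0) | 0 | --a--▸ n8
  n7 = a.0\{a} | --a--▸ n10
  n8 = (0 + 0 + b.0) | 0 | --b--▸ n11
  n9 = 0 | (0\{a} + b.0) | --b--▸ n11
  n10 = 0\{a} | ·
  n11 = 0 | 0 | ·
Trace ⟨aa⟩ through P, begin at {m0}:
  step 1 (a): {m1}
  step 2 (a): {m4}
  ✓ P
Trace ⟨aa⟩ through Q, begin at {n0}:
  step 1 (a): {n1}
  step 2 (a): ∅ (Q stuck)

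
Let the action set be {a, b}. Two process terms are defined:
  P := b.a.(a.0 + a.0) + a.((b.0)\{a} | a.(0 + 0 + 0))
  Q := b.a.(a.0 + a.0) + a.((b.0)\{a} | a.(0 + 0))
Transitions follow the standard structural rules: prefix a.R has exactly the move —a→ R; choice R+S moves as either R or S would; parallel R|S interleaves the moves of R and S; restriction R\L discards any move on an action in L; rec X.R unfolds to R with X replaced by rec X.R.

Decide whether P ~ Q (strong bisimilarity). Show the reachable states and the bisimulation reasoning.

Reachable graph of P (8 states):
  p0 = b.a.(a.0 + a.0) + a.((b.0)\{a} | a.(0 + 0 + 0)) | --a--▸ p1, --b--▸ p2
  p1 = (b.0)\{a} | a.(0 + 0 + 0) | --a--▸ p3, --b--▸ p4
  p2 = a.(a.0 + a.0) | --a--▸ p5
  p3 = (b.0)\{a} | (0 + 0 + 0) | --b--▸ p6
  p4 = 0\{a} | a.(0 + 0 + 0) | --a--▸ p6
  p5 = a.0 + a.0 | --a--▸ p7
  p6 = 0\{a} | (0 + 0 + 0) | (no moves)
  p7 = 0 | (no moves)
Reachable graph of Q (8 states):
  q0 = b.a.(a.0 + a.0) + a.((b.0)\{a} | a.(0 + 0)) | --a--▸ q1, --b--▸ q2
  q1 = (b.0)\{a} | a.(0 + 0) | --a--▸ q3, --b--▸ q4
  q2 = a.(a.0 + a.0) | --a--▸ q5
  q3 = (b.0)\{a} | (0 + 0) | --b--▸ q6
  q4 = 0\{a} | a.(0 + 0) | --a--▸ q6
  q5 = a.0 + a.0 | --a--▸ q7
  q6 = 0\{a} | (0 + 0) | (no moves)
  q7 = 0 | (no moves)
Bisimilarity quotient blocks:
  B0 = {p0, q0}
  B1 = {p1, q1}
  B2 = {p4, p5, q4, q5}
  B3 = {p6, p7, q6, q7}
  B4 = {p3, q3}
  B5 = {p2, q2}
p0 ∈ B0, q0 ∈ B0 → same block

YES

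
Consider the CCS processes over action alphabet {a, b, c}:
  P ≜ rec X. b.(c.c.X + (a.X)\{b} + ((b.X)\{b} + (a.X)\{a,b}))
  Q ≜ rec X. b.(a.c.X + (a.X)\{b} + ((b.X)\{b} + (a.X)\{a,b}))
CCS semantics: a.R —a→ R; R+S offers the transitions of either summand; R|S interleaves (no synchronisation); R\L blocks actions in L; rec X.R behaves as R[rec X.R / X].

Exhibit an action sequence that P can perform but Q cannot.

P's transition system — 4 states:
  p0 = rec X. b.(c.c.X + (a.X)\{b} + ((b.X)\{b} + (a.X)\{a,b})) → -b-> p1
  p1 = c.c.(rec X. b.(c.c.X + (a.X)\{b} + ((b.X)\{b} + (a.X)\{a,b}))) + (a.(rec X. b.(c.c.X + (a.X)\{b} + ((b.X)\{b} + (a.X)\{a,b}))))\{b} + ((b.(rec X. b.(c.c.X + (a.X)\{b} + ((b.X)\{b} + (a.X)\{a,b}))))\{b} + (a.(rec X. b.(c.c.X + (a.X)\{b} + ((b.X)\{b} + (a.X)\{a,b}))))\{a,b}) → -a-> p2, -c-> p3
  p2 = (rec X. b.(c.c.X + (a.X)\{b} + ((b.X)\{b} + (a.X)\{a,b})))\{b} → deadlocked
  p3 = c.(rec X. b.(c.c.X + (a.X)\{b} + ((b.X)\{b} + (a.X)\{a,b}))) → -c-> p0
Q's transition system — 4 states:
  q0 = rec X. b.(a.c.X + (a.X)\{b} + ((b.X)\{b} + (a.X)\{a,b})) → -b-> q1
  q1 = a.c.(rec X. b.(a.c.X + (a.X)\{b} + ((b.X)\{b} + (a.X)\{a,b}))) + (a.(rec X. b.(a.c.X + (a.X)\{b} + ((b.X)\{b} + (a.X)\{a,b}))))\{b} + ((b.(rec X. b.(a.c.X + (a.X)\{b} + ((b.X)\{b} + (a.X)\{a,b}))))\{b} + (a.(rec X. b.(a.c.X + (a.X)\{b} + ((b.X)\{b} + (a.X)\{a,b}))))\{a,b}) → -a-> q2, -a-> q3
  q2 = (rec X. b.(a.c.X + (a.X)\{b} + ((b.X)\{b} + (a.X)\{a,b})))\{b} → deadlocked
  q3 = c.(rec X. b.(a.c.X + (a.X)\{b} + ((b.X)\{b} + (a.X)\{a,b}))) → -c-> q0
Executing bc from P (initial set {p0}):
  [1] b ⇒ {p1}
  [2] c ⇒ {p3}
  — P admits the full trace.
Executing bc from Q (initial set {q0}):
  [1] b ⇒ {q1}
  [2] c ⇒ ∅  — Q cannot continue

bc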